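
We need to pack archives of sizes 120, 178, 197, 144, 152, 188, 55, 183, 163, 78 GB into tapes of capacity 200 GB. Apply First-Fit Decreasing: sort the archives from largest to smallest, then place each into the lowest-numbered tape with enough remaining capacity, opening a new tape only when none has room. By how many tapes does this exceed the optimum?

First-Fit Decreasing: [197] [188] [183] [178] [163] [152] [144,55] [120,78] → 8 tapes.
Total size 1458 GB; any packing needs at least ⌈1458/200⌉ = 8 tapes.
So 8 is already optimal.

0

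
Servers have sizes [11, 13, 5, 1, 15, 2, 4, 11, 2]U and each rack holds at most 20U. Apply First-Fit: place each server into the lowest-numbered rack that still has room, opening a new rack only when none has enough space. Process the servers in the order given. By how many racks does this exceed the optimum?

0

First-Fit: [11,5,1,2] [13,4,2] [15] [11] → 4 racks.
Total size 64U; any packing needs at least ⌈64/20⌉ = 4 racks.
So 4 is already optimal.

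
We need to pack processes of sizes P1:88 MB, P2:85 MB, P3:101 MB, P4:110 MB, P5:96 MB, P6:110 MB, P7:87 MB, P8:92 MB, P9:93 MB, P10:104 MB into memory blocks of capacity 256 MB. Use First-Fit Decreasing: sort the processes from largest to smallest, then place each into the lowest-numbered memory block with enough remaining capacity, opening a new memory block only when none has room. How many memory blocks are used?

Sorted descending: 110, 110, 104, 101, 96, 93, 92, 88, 87, 85.
Put 110 MB in memory block 1; 146 MB remain.
Put 110 MB in memory block 1; 36 MB remain.
Put 104 MB in memory block 2; 152 MB remain.
Put 101 MB in memory block 2; 51 MB remain.
Put 96 MB in memory block 3; 160 MB remain.
Put 93 MB in memory block 3; 67 MB remain.
Put 92 MB in memory block 4; 164 MB remain.
Put 88 MB in memory block 4; 76 MB remain.
Put 87 MB in memory block 5; 169 MB remain.
Put 85 MB in memory block 5; 84 MB remain.

5 memory blocks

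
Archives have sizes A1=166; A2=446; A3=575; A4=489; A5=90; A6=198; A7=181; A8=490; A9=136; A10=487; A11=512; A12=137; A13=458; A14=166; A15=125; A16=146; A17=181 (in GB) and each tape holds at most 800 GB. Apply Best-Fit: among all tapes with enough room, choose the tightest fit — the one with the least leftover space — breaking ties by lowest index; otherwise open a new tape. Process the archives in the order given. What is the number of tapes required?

A1 (166 GB) → tape 1 (remaining 634 GB)
A2 (446 GB) → tape 1 (remaining 188 GB)
A3 (575 GB) → tape 2 (remaining 225 GB)
A4 (489 GB) → tape 3 (remaining 311 GB)
A5 (90 GB) → tape 1 (remaining 98 GB)
A6 (198 GB) → tape 2 (remaining 27 GB)
A7 (181 GB) → tape 3 (remaining 130 GB)
A8 (490 GB) → tape 4 (remaining 310 GB)
A9 (136 GB) → tape 4 (remaining 174 GB)
A10 (487 GB) → tape 5 (remaining 313 GB)
A11 (512 GB) → tape 6 (remaining 288 GB)
A12 (137 GB) → tape 4 (remaining 37 GB)
A13 (458 GB) → tape 7 (remaining 342 GB)
A14 (166 GB) → tape 6 (remaining 122 GB)
A15 (125 GB) → tape 3 (remaining 5 GB)
A16 (146 GB) → tape 5 (remaining 167 GB)
A17 (181 GB) → tape 7 (remaining 161 GB)

7 tapes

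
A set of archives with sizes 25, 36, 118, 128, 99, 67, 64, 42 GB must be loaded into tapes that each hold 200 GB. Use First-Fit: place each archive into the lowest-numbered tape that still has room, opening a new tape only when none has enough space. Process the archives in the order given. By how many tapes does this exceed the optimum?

First-Fit: [25,36,118] [128,67] [99,64] [42] → 4 tapes.
Total size 579 GB; any packing needs at least ⌈579/200⌉ = 3 tapes.
An optimal packing achieves that bound: [128,67] [118,42,36] [99,64,25] → 3 tapes.
Excess: 4 − 3 = 1.

1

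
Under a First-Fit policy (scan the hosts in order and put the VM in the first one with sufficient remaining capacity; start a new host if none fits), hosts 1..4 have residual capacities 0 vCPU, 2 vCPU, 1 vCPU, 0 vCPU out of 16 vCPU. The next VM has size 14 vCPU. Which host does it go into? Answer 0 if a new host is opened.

0

No host has ≥ 14 vCPU free, so a new host is opened.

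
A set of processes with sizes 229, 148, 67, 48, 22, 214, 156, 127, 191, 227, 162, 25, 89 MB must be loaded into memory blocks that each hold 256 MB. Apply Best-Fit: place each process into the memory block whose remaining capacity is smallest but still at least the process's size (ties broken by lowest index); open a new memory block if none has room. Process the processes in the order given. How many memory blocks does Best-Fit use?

8

229 MB → memory block 1 (remaining 27 MB)
148 MB → memory block 2 (remaining 108 MB)
67 MB → memory block 2 (remaining 41 MB)
48 MB → memory block 3 (remaining 208 MB)
22 MB → memory block 1 (remaining 5 MB)
214 MB → memory block 4 (remaining 42 MB)
156 MB → memory block 3 (remaining 52 MB)
127 MB → memory block 5 (remaining 129 MB)
191 MB → memory block 6 (remaining 65 MB)
227 MB → memory block 7 (remaining 29 MB)
162 MB → memory block 8 (remaining 94 MB)
25 MB → memory block 7 (remaining 4 MB)
89 MB → memory block 8 (remaining 5 MB)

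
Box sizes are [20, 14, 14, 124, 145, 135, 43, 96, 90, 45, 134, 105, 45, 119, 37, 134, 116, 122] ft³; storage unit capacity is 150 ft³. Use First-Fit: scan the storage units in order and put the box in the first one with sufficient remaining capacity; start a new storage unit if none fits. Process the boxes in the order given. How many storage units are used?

12

storage unit 1: place 20 ft³, 130 ft³ left
storage unit 1: place 14 ft³, 116 ft³ left
storage unit 1: place 14 ft³, 102 ft³ left
storage unit 2: place 124 ft³, 26 ft³ left
storage unit 3: place 145 ft³, 5 ft³ left
storage unit 4: place 135 ft³, 15 ft³ left
storage unit 1: place 43 ft³, 59 ft³ left
storage unit 5: place 96 ft³, 54 ft³ left
storage unit 6: place 90 ft³, 60 ft³ left
storage unit 1: place 45 ft³, 14 ft³ left
storage unit 7: place 134 ft³, 16 ft³ left
storage unit 8: place 105 ft³, 45 ft³ left
storage unit 5: place 45 ft³, 9 ft³ left
storage unit 9: place 119 ft³, 31 ft³ left
storage unit 6: place 37 ft³, 23 ft³ left
storage unit 10: place 134 ft³, 16 ft³ left
storage unit 11: place 116 ft³, 34 ft³ left
storage unit 12: place 122 ft³, 28 ft³ left
Final storage units: [20,14,14,43,45] [124] [145] [135] [96,45] [90,37] [134] [105] [119] [134] [116] [122].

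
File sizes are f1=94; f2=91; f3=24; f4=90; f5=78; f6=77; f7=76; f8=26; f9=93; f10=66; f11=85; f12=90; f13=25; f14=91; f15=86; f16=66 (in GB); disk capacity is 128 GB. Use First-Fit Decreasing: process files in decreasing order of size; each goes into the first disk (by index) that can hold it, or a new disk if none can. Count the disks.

13 disks

Sorted descending: 94, 93, 91, 91, 90, 90, 86, 85, 78, 77, 76, 66, 66, 26, 25, 24.
94 GB → disk 1 (remaining 34 GB)
93 GB → disk 2 (remaining 35 GB)
91 GB → disk 3 (remaining 37 GB)
91 GB → disk 4 (remaining 37 GB)
90 GB → disk 5 (remaining 38 GB)
90 GB → disk 6 (remaining 38 GB)
86 GB → disk 7 (remaining 42 GB)
85 GB → disk 8 (remaining 43 GB)
78 GB → disk 9 (remaining 50 GB)
77 GB → disk 10 (remaining 51 GB)
76 GB → disk 11 (remaining 52 GB)
66 GB → disk 12 (remaining 62 GB)
66 GB → disk 13 (remaining 62 GB)
26 GB → disk 1 (remaining 8 GB)
25 GB → disk 2 (remaining 10 GB)
24 GB → disk 3 (remaining 13 GB)
Final disks: [94,26] [93,25] [91,24] [91] [90] [90] [86] [85] [78] [77] [76] [66] [66].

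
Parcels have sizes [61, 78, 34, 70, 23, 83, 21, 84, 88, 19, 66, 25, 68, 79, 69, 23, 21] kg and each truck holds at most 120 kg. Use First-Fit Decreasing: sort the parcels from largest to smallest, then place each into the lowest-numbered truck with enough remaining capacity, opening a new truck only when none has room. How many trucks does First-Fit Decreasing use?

10 trucks

Sorted descending: 88, 84, 83, 79, 78, 70, 69, 68, 66, 61, 34, 25, 23, 23, 21, 21, 19.
88 kg → truck 1 (remaining 32 kg)
84 kg → truck 2 (remaining 36 kg)
83 kg → truck 3 (remaining 37 kg)
79 kg → truck 4 (remaining 41 kg)
78 kg → truck 5 (remaining 42 kg)
70 kg → truck 6 (remaining 50 kg)
69 kg → truck 7 (remaining 51 kg)
68 kg → truck 8 (remaining 52 kg)
66 kg → truck 9 (remaining 54 kg)
61 kg → truck 10 (remaining 59 kg)
34 kg → truck 2 (remaining 2 kg)
25 kg → truck 1 (remaining 7 kg)
23 kg → truck 3 (remaining 14 kg)
23 kg → truck 4 (remaining 18 kg)
21 kg → truck 5 (remaining 21 kg)
21 kg → truck 5 (remaining 0 kg)
19 kg → truck 6 (remaining 31 kg)
Final trucks: [88,25] [84,34] [83,23] [79,23] [78,21,21] [70,19] [69] [68] [66] [61].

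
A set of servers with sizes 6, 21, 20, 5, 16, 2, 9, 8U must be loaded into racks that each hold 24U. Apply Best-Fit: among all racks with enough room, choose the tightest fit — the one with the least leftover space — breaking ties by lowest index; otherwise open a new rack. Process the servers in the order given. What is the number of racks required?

4 racks

rack 1: place 6U, 18U left
rack 2: place 21U, 3U left
rack 3: place 20U, 4U left
rack 1: place 5U, 13U left
rack 4: place 16U, 8U left
rack 2: place 2U, 1U left
rack 1: place 9U, 4U left
rack 4: place 8U, 0U left
Final racks: [6,5,9] [21,2] [20] [16,8].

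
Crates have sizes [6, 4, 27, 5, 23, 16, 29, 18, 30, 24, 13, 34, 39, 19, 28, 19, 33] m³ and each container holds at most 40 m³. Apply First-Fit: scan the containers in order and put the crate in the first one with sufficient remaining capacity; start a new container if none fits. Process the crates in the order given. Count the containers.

6 m³ → container 1 (remaining 34 m³)
4 m³ → container 1 (remaining 30 m³)
27 m³ → container 1 (remaining 3 m³)
5 m³ → container 2 (remaining 35 m³)
23 m³ → container 2 (remaining 12 m³)
16 m³ → container 3 (remaining 24 m³)
29 m³ → container 4 (remaining 11 m³)
18 m³ → container 3 (remaining 6 m³)
30 m³ → container 5 (remaining 10 m³)
24 m³ → container 6 (remaining 16 m³)
13 m³ → container 6 (remaining 3 m³)
34 m³ → container 7 (remaining 6 m³)
39 m³ → container 8 (remaining 1 m³)
19 m³ → container 9 (remaining 21 m³)
28 m³ → container 10 (remaining 12 m³)
19 m³ → container 9 (remaining 2 m³)
33 m³ → container 11 (remaining 7 m³)

11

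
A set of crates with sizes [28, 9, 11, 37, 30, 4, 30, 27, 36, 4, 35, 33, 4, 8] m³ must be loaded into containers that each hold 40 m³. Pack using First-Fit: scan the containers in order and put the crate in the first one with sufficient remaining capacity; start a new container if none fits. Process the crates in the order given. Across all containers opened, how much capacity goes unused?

64

container 1: place 28 m³, 12 m³ left
container 1: place 9 m³, 3 m³ left
container 2: place 11 m³, 29 m³ left
container 3: place 37 m³, 3 m³ left
container 4: place 30 m³, 10 m³ left
container 2: place 4 m³, 25 m³ left
container 5: place 30 m³, 10 m³ left
container 6: place 27 m³, 13 m³ left
container 7: place 36 m³, 4 m³ left
container 2: place 4 m³, 21 m³ left
container 8: place 35 m³, 5 m³ left
container 9: place 33 m³, 7 m³ left
container 2: place 4 m³, 17 m³ left
container 2: place 8 m³, 9 m³ left
9 containers × 40 m³ = 360 m³; used 296 m³; unused 64 m³.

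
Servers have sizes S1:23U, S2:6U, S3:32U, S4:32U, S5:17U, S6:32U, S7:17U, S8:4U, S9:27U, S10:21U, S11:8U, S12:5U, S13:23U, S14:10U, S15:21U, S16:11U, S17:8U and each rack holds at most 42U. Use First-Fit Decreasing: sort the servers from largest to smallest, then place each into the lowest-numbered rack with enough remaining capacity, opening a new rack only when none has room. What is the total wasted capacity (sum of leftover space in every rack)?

39

Sorted descending: 32, 32, 32, 27, 23, 23, 21, 21, 17, 17, 11, 10, 8, 8, 6, 5, 4.
32U → rack 1 (remaining 10U)
32U → rack 2 (remaining 10U)
32U → rack 3 (remaining 10U)
27U → rack 4 (remaining 15U)
23U → rack 5 (remaining 19U)
23U → rack 6 (remaining 19U)
21U → rack 7 (remaining 21U)
21U → rack 7 (remaining 0U)
17U → rack 5 (remaining 2U)
17U → rack 6 (remaining 2U)
11U → rack 4 (remaining 4U)
10U → rack 1 (remaining 0U)
8U → rack 2 (remaining 2U)
8U → rack 3 (remaining 2U)
6U → rack 8 (remaining 36U)
5U → rack 8 (remaining 31U)
4U → rack 4 (remaining 0U)
8 racks × 42U = 336U; used 297U; unused 39U.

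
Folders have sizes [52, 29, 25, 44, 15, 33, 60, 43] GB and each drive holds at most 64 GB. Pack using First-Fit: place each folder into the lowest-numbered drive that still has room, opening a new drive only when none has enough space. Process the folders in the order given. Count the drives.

drive 1: place 52 GB, 12 GB left
drive 2: place 29 GB, 35 GB left
drive 2: place 25 GB, 10 GB left
drive 3: place 44 GB, 20 GB left
drive 3: place 15 GB, 5 GB left
drive 4: place 33 GB, 31 GB left
drive 5: place 60 GB, 4 GB left
drive 6: place 43 GB, 21 GB left
Final drives: [52] [29,25] [44,15] [33] [60] [43].

6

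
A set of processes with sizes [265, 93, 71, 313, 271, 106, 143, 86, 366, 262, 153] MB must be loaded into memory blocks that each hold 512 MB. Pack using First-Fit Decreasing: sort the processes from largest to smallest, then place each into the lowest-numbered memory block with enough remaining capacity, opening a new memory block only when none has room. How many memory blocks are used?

Sorted descending: 366, 313, 271, 265, 262, 153, 143, 106, 93, 86, 71.
memory block 1: place 366 MB, 146 MB left
memory block 2: place 313 MB, 199 MB left
memory block 3: place 271 MB, 241 MB left
memory block 4: place 265 MB, 247 MB left
memory block 5: place 262 MB, 250 MB left
memory block 2: place 153 MB, 46 MB left
memory block 1: place 143 MB, 3 MB left
memory block 3: place 106 MB, 135 MB left
memory block 3: place 93 MB, 42 MB left
memory block 4: place 86 MB, 161 MB left
memory block 4: place 71 MB, 90 MB left

5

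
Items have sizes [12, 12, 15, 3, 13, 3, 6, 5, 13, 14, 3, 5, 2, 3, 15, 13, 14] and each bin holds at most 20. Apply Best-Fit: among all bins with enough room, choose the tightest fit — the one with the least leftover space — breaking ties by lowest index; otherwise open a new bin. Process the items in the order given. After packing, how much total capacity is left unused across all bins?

29

Put 12 in bin 1; 8 remain.
Put 12 in bin 2; 8 remain.
Put 15 in bin 3; 5 remain.
Put 3 in bin 3; 2 remain.
Put 13 in bin 4; 7 remain.
Put 3 in bin 4; 4 remain.
Put 6 in bin 1; 2 remain.
Put 5 in bin 2; 3 remain.
Put 13 in bin 5; 7 remain.
Put 14 in bin 6; 6 remain.
Put 3 in bin 2; 0 remain.
Put 5 in bin 6; 1 remain.
Put 2 in bin 1; 0 remain.
Put 3 in bin 4; 1 remain.
Put 15 in bin 7; 5 remain.
Put 13 in bin 8; 7 remain.
Put 14 in bin 9; 6 remain.
9 bins × 20 = 180; used 151; unused 29.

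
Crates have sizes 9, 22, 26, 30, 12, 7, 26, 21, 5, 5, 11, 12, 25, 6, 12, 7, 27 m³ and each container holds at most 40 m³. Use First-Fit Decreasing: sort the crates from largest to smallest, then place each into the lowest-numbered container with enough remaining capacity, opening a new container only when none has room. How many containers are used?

Sorted descending: 30, 27, 26, 26, 25, 22, 21, 12, 12, 12, 11, 9, 7, 7, 6, 5, 5.
30 m³ → container 1 (remaining 10 m³)
27 m³ → container 2 (remaining 13 m³)
26 m³ → container 3 (remaining 14 m³)
26 m³ → container 4 (remaining 14 m³)
25 m³ → container 5 (remaining 15 m³)
22 m³ → container 6 (remaining 18 m³)
21 m³ → container 7 (remaining 19 m³)
12 m³ → container 2 (remaining 1 m³)
12 m³ → container 3 (remaining 2 m³)
12 m³ → container 4 (remaining 2 m³)
11 m³ → container 5 (remaining 4 m³)
9 m³ → container 1 (remaining 1 m³)
7 m³ → container 6 (remaining 11 m³)
7 m³ → container 6 (remaining 4 m³)
6 m³ → container 7 (remaining 13 m³)
5 m³ → container 7 (remaining 8 m³)
5 m³ → container 7 (remaining 3 m³)

7 containers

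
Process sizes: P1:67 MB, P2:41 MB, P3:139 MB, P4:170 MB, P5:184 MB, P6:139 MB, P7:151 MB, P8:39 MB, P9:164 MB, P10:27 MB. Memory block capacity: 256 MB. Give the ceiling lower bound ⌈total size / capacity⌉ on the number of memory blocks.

5

Total size = 67 + 41 + 139 + 170 + 184 + 139 + 151 + 39 + 164 + 27 = 1121 MB.
⌈1121 / 256⌉ = 5.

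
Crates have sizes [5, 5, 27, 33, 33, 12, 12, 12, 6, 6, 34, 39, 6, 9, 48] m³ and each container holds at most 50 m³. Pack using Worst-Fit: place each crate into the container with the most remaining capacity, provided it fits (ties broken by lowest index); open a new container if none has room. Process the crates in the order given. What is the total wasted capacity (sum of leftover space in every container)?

Put 5 m³ in container 1; 45 m³ remain.
Put 5 m³ in container 1; 40 m³ remain.
Put 27 m³ in container 1; 13 m³ remain.
Put 33 m³ in container 2; 17 m³ remain.
Put 33 m³ in container 3; 17 m³ remain.
Put 12 m³ in container 2; 5 m³ remain.
Put 12 m³ in container 3; 5 m³ remain.
Put 12 m³ in container 1; 1 m³ remain.
Put 6 m³ in container 4; 44 m³ remain.
Put 6 m³ in container 4; 38 m³ remain.
Put 34 m³ in container 4; 4 m³ remain.
Put 39 m³ in container 5; 11 m³ remain.
Put 6 m³ in container 5; 5 m³ remain.
Put 9 m³ in container 6; 41 m³ remain.
Put 48 m³ in container 7; 2 m³ remain.
7 containers × 50 m³ = 350 m³; used 287 m³; unused 63 m³.

63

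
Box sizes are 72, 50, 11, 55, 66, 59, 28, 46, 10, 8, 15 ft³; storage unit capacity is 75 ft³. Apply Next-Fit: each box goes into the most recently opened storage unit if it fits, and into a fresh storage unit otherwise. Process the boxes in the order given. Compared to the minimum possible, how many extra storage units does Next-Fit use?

1

Next-Fit: [72] [50,11] [55] [66] [59] [28,46] [10,8,15] → 7 storage units.
Total size 420 ft³; any packing needs at least ⌈420/75⌉ = 6 storage units.
An optimal packing achieves that bound: [72] [66,8] [59,15] [55,11] [50,10] [46,28] → 6 storage units.
Excess: 7 − 6 = 1.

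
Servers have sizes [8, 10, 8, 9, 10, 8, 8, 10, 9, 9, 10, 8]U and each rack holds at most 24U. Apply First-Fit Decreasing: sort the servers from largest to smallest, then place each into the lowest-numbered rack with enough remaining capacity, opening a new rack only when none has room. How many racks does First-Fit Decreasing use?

6 racks

Sorted descending: 10, 10, 10, 10, 9, 9, 9, 8, 8, 8, 8, 8.
rack 1: place 10U, 14U left
rack 1: place 10U, 4U left
rack 2: place 10U, 14U left
rack 2: place 10U, 4U left
rack 3: place 9U, 15U left
rack 3: place 9U, 6U left
rack 4: place 9U, 15U left
rack 4: place 8U, 7U left
rack 5: place 8U, 16U left
rack 5: place 8U, 8U left
rack 5: place 8U, 0U left
rack 6: place 8U, 16U left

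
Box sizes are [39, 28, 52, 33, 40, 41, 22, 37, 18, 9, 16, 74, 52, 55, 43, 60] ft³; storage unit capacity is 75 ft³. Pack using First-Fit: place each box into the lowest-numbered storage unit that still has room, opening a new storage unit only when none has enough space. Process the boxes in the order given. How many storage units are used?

39 ft³ → storage unit 1 (remaining 36 ft³)
28 ft³ → storage unit 1 (remaining 8 ft³)
52 ft³ → storage unit 2 (remaining 23 ft³)
33 ft³ → storage unit 3 (remaining 42 ft³)
40 ft³ → storage unit 3 (remaining 2 ft³)
41 ft³ → storage unit 4 (remaining 34 ft³)
22 ft³ → storage unit 2 (remaining 1 ft³)
37 ft³ → storage unit 5 (remaining 38 ft³)
18 ft³ → storage unit 4 (remaining 16 ft³)
9 ft³ → storage unit 4 (remaining 7 ft³)
16 ft³ → storage unit 5 (remaining 22 ft³)
74 ft³ → storage unit 6 (remaining 1 ft³)
52 ft³ → storage unit 7 (remaining 23 ft³)
55 ft³ → storage unit 8 (remaining 20 ft³)
43 ft³ → storage unit 9 (remaining 32 ft³)
60 ft³ → storage unit 10 (remaining 15 ft³)
Final storage units: [39,28] [52,22] [33,40] [41,18,9] [37,16] [74] [52] [55] [43] [60].

10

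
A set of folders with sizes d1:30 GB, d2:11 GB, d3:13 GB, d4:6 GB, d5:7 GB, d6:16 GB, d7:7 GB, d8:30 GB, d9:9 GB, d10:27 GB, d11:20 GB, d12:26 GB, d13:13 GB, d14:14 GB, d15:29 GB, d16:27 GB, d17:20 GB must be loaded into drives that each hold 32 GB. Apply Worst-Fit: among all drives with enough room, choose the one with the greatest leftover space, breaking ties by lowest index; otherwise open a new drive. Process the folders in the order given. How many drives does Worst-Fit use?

Put d1 (30 GB) in drive 1; 2 GB remain.
Put d2 (11 GB) in drive 2; 21 GB remain.
Put d3 (13 GB) in drive 2; 8 GB remain.
Put d4 (6 GB) in drive 2; 2 GB remain.
Put d5 (7 GB) in drive 3; 25 GB remain.
Put d6 (16 GB) in drive 3; 9 GB remain.
Put d7 (7 GB) in drive 3; 2 GB remain.
Put d8 (30 GB) in drive 4; 2 GB remain.
Put d9 (9 GB) in drive 5; 23 GB remain.
Put d10 (27 GB) in drive 6; 5 GB remain.
Put d11 (20 GB) in drive 5; 3 GB remain.
Put d12 (26 GB) in drive 7; 6 GB remain.
Put d13 (13 GB) in drive 8; 19 GB remain.
Put d14 (14 GB) in drive 8; 5 GB remain.
Put d15 (29 GB) in drive 9; 3 GB remain.
Put d16 (27 GB) in drive 10; 5 GB remain.
Put d17 (20 GB) in drive 11; 12 GB remain.

11 drives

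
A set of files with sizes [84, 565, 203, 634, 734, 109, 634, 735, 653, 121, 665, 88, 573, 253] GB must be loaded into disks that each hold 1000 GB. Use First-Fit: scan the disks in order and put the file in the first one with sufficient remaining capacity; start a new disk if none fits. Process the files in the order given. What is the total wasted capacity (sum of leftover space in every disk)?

disk 1: place 84 GB, 916 GB left
disk 1: place 565 GB, 351 GB left
disk 1: place 203 GB, 148 GB left
disk 2: place 634 GB, 366 GB left
disk 3: place 734 GB, 266 GB left
disk 1: place 109 GB, 39 GB left
disk 4: place 634 GB, 366 GB left
disk 5: place 735 GB, 265 GB left
disk 6: place 653 GB, 347 GB left
disk 2: place 121 GB, 245 GB left
disk 7: place 665 GB, 335 GB left
disk 2: place 88 GB, 157 GB left
disk 8: place 573 GB, 427 GB left
disk 3: place 253 GB, 13 GB left
8 disks × 1000 GB = 8000 GB; used 6051 GB; unused 1949 GB.

1949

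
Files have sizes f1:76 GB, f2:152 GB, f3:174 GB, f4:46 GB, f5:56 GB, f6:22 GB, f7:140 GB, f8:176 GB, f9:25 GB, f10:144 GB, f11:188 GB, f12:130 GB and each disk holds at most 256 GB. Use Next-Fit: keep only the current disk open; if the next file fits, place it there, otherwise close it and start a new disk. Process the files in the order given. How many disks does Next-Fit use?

7

disk 1: place f1 (76 GB), 180 GB left
disk 1: place f2 (152 GB), 28 GB left
disk 2: place f3 (174 GB), 82 GB left
disk 2: place f4 (46 GB), 36 GB left
disk 3: place f5 (56 GB), 200 GB left
disk 3: place f6 (22 GB), 178 GB left
disk 3: place f7 (140 GB), 38 GB left
disk 4: place f8 (176 GB), 80 GB left
disk 4: place f9 (25 GB), 55 GB left
disk 5: place f10 (144 GB), 112 GB left
disk 6: place f11 (188 GB), 68 GB left
disk 7: place f12 (130 GB), 126 GB left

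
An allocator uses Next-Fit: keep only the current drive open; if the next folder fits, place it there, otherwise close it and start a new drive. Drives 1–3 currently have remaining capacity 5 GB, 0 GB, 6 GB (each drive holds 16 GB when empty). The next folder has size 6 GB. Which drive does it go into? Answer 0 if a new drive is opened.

3

Next-Fit only looks at drive 3, which has 6 GB free.
6 GB fits there.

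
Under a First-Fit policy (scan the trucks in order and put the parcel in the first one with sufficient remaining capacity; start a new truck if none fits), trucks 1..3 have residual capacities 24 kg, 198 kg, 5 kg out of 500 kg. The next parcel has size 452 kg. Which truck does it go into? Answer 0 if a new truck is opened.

0

No truck has ≥ 452 kg free, so a new truck is opened.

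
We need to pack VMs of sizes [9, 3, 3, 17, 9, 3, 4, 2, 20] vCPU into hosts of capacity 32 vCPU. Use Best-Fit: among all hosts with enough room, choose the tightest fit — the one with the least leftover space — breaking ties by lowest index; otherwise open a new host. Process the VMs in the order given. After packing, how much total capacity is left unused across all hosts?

Put 9 vCPU in host 1; 23 vCPU remain.
Put 3 vCPU in host 1; 20 vCPU remain.
Put 3 vCPU in host 1; 17 vCPU remain.
Put 17 vCPU in host 1; 0 vCPU remain.
Put 9 vCPU in host 2; 23 vCPU remain.
Put 3 vCPU in host 2; 20 vCPU remain.
Put 4 vCPU in host 2; 16 vCPU remain.
Put 2 vCPU in host 2; 14 vCPU remain.
Put 20 vCPU in host 3; 12 vCPU remain.
3 hosts × 32 vCPU = 96 vCPU; used 70 vCPU; unused 26 vCPU.

26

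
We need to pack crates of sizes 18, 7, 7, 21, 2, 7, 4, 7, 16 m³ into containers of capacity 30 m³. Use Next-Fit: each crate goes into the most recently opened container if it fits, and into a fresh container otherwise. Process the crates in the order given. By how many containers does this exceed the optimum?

Next-Fit: [18,7] [7,21,2] [7,4,7] [16] → 4 containers.
Total size 89 m³; any packing needs at least ⌈89/30⌉ = 3 containers.
An optimal packing achieves that bound: [21,7,2] [18,7,4] [16,7,7] → 3 containers.
Excess: 4 − 3 = 1.

1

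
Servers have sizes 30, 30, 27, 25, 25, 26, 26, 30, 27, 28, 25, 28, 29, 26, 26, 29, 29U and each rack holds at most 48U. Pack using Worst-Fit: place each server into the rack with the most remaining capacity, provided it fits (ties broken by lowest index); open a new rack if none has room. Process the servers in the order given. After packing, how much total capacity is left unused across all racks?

rack 1: place 30U, 18U left
rack 2: place 30U, 18U left
rack 3: place 27U, 21U left
rack 4: place 25U, 23U left
rack 5: place 25U, 23U left
rack 6: place 26U, 22U left
rack 7: place 26U, 22U left
rack 8: place 30U, 18U left
rack 9: place 27U, 21U left
rack 10: place 28U, 20U left
rack 11: place 25U, 23U left
rack 12: place 28U, 20U left
rack 13: place 29U, 19U left
rack 14: place 26U, 22U left
rack 15: place 26U, 22U left
rack 16: place 29U, 19U left
rack 17: place 29U, 19U left
17 racks × 48U = 816U; used 466U; unused 350U.

350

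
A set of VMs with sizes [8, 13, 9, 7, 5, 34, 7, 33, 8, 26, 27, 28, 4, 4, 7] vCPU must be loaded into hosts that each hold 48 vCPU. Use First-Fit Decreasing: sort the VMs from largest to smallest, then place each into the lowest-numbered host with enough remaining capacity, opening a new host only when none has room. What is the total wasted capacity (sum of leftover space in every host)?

20

Sorted descending: 34, 33, 28, 27, 26, 13, 9, 8, 8, 7, 7, 7, 5, 4, 4.
Put 34 vCPU in host 1; 14 vCPU remain.
Put 33 vCPU in host 2; 15 vCPU remain.
Put 28 vCPU in host 3; 20 vCPU remain.
Put 27 vCPU in host 4; 21 vCPU remain.
Put 26 vCPU in host 5; 22 vCPU remain.
Put 13 vCPU in host 1; 1 vCPU remain.
Put 9 vCPU in host 2; 6 vCPU remain.
Put 8 vCPU in host 3; 12 vCPU remain.
Put 8 vCPU in host 3; 4 vCPU remain.
Put 7 vCPU in host 4; 14 vCPU remain.
Put 7 vCPU in host 4; 7 vCPU remain.
Put 7 vCPU in host 4; 0 vCPU remain.
Put 5 vCPU in host 2; 1 vCPU remain.
Put 4 vCPU in host 3; 0 vCPU remain.
Put 4 vCPU in host 5; 18 vCPU remain.
5 hosts × 48 vCPU = 240 vCPU; used 220 vCPU; unused 20 vCPU.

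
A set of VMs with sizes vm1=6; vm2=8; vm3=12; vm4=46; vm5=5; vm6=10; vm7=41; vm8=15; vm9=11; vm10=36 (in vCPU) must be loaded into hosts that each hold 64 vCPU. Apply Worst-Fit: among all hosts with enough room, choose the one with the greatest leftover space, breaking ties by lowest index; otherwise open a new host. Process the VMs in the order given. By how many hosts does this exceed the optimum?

Worst-Fit: [6,8,12,5,10,15] [46] [41,11] [36] → 4 hosts.
Total size 190 vCPU; any packing needs at least ⌈190/64⌉ = 3 hosts.
An optimal packing achieves that bound: [46,12,6] [41,15,8] [36,11,10,5] → 3 hosts.
Excess: 4 − 3 = 1.

1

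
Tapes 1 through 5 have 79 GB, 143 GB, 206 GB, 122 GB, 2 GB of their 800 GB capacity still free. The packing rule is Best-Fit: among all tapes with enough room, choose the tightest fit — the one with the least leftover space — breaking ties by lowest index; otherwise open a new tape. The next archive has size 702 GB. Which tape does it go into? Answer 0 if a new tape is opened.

No tape has ≥ 702 GB free, so a new tape is opened.

0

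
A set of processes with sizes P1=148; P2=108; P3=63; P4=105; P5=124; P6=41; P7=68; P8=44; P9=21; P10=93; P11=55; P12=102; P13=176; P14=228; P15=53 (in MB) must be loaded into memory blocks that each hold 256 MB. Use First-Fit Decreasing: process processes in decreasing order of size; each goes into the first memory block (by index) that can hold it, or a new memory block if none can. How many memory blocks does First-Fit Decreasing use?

Sorted descending: 228, 176, 148, 124, 108, 105, 102, 93, 68, 63, 55, 53, 44, 41, 21.
Put 228 MB in memory block 1; 28 MB remain.
Put 176 MB in memory block 2; 80 MB remain.
Put 148 MB in memory block 3; 108 MB remain.
Put 124 MB in memory block 4; 132 MB remain.
Put 108 MB in memory block 3; 0 MB remain.
Put 105 MB in memory block 4; 27 MB remain.
Put 102 MB in memory block 5; 154 MB remain.
Put 93 MB in memory block 5; 61 MB remain.
Put 68 MB in memory block 2; 12 MB remain.
Put 63 MB in memory block 6; 193 MB remain.
Put 55 MB in memory block 5; 6 MB remain.
Put 53 MB in memory block 6; 140 MB remain.
Put 44 MB in memory block 6; 96 MB remain.
Put 41 MB in memory block 6; 55 MB remain.
Put 21 MB in memory block 1; 7 MB remain.

6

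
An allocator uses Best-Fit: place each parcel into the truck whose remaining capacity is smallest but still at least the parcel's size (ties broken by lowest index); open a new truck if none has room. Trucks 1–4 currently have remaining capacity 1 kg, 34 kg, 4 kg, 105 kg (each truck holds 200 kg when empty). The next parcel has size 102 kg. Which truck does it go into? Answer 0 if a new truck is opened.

4

Trucks with room: truck 4 (105 kg).
Tightest fit is truck 4 with 105 kg free.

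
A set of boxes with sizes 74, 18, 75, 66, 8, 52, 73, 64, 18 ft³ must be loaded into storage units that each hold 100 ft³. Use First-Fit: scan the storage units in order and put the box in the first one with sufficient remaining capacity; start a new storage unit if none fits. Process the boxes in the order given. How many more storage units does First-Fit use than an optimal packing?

First-Fit: [74,18,8] [75,18] [66] [52] [73] [64] → 6 storage units.
6 boxes exceed 50 ft³ (half the capacity), and no two of those can share a storage unit, so at least 6 storage units are needed.
So 6 is already optimal.

0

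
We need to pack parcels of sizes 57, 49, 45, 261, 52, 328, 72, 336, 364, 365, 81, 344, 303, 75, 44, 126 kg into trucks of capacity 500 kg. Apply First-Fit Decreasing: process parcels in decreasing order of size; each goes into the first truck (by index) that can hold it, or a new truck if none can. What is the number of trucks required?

7 trucks

Sorted descending: 365, 364, 344, 336, 328, 303, 261, 126, 81, 75, 72, 57, 52, 49, 45, 44.
Put 365 kg in truck 1; 135 kg remain.
Put 364 kg in truck 2; 136 kg remain.
Put 344 kg in truck 3; 156 kg remain.
Put 336 kg in truck 4; 164 kg remain.
Put 328 kg in truck 5; 172 kg remain.
Put 303 kg in truck 6; 197 kg remain.
Put 261 kg in truck 7; 239 kg remain.
Put 126 kg in truck 1; 9 kg remain.
Put 81 kg in truck 2; 55 kg remain.
Put 75 kg in truck 3; 81 kg remain.
Put 72 kg in truck 3; 9 kg remain.
Put 57 kg in truck 4; 107 kg remain.
Put 52 kg in truck 2; 3 kg remain.
Put 49 kg in truck 4; 58 kg remain.
Put 45 kg in truck 4; 13 kg remain.
Put 44 kg in truck 5; 128 kg remain.
Final trucks: [365,126] [364,81,52] [344,75,72] [336,57,49,45] [328,44] [303] [261].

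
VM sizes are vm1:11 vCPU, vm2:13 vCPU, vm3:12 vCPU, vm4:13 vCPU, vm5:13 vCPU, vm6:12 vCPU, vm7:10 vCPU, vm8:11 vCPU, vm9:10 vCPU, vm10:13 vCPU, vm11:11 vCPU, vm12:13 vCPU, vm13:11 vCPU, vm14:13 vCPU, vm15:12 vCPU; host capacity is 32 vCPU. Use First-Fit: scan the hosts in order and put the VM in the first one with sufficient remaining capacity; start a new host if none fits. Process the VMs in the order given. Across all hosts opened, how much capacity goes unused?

46

host 1: place vm1 (11 vCPU), 21 vCPU left
host 1: place vm2 (13 vCPU), 8 vCPU left
host 2: place vm3 (12 vCPU), 20 vCPU left
host 2: place vm4 (13 vCPU), 7 vCPU left
host 3: place vm5 (13 vCPU), 19 vCPU left
host 3: place vm6 (12 vCPU), 7 vCPU left
host 4: place vm7 (10 vCPU), 22 vCPU left
host 4: place vm8 (11 vCPU), 11 vCPU left
host 4: place vm9 (10 vCPU), 1 vCPU left
host 5: place vm10 (13 vCPU), 19 vCPU left
host 5: place vm11 (11 vCPU), 8 vCPU left
host 6: place vm12 (13 vCPU), 19 vCPU left
host 6: place vm13 (11 vCPU), 8 vCPU left
host 7: place vm14 (13 vCPU), 19 vCPU left
host 7: place vm15 (12 vCPU), 7 vCPU left
7 hosts × 32 vCPU = 224 vCPU; used 178 vCPU; unused 46 vCPU.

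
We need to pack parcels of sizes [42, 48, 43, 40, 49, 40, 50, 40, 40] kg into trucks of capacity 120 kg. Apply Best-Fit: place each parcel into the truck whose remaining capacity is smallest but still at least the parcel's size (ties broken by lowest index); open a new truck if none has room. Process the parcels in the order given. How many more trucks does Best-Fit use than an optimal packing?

1

Best-Fit: [42,48] [43,40] [49,40] [50,40] [40] → 5 trucks.
Total size 392 kg; any packing needs at least ⌈392/120⌉ = 4 trucks.
An optimal packing achieves that bound: [50,49] [48,43] [42,40] [40,40,40] → 4 trucks.
Excess: 5 − 4 = 1.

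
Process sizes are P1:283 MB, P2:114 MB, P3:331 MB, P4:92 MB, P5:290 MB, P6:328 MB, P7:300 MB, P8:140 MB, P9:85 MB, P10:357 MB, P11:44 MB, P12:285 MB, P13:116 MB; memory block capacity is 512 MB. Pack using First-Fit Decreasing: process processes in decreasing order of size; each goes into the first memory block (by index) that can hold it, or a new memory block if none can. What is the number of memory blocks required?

Sorted descending: 357, 331, 328, 300, 290, 285, 283, 140, 116, 114, 92, 85, 44.
memory block 1: place 357 MB, 155 MB left
memory block 2: place 331 MB, 181 MB left
memory block 3: place 328 MB, 184 MB left
memory block 4: place 300 MB, 212 MB left
memory block 5: place 290 MB, 222 MB left
memory block 6: place 285 MB, 227 MB left
memory block 7: place 283 MB, 229 MB left
memory block 1: place 140 MB, 15 MB left
memory block 2: place 116 MB, 65 MB left
memory block 3: place 114 MB, 70 MB left
memory block 4: place 92 MB, 120 MB left
memory block 4: place 85 MB, 35 MB left
memory block 2: place 44 MB, 21 MB left

7 memory blocks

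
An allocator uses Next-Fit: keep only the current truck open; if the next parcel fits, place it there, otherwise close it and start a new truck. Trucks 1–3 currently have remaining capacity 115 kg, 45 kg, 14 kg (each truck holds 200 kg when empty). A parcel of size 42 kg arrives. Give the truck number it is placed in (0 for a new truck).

Next-Fit only looks at truck 3, which has 14 kg free.
42 kg does not fit, so a new truck is opened.

0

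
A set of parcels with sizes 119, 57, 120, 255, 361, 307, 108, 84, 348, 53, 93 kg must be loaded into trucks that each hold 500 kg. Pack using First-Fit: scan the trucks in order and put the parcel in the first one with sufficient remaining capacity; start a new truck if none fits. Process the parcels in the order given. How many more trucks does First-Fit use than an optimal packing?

1

First-Fit: [119,57,120,108,84] [255,53,93] [361] [307] [348] → 5 trucks.
Total size 1905 kg; any packing needs at least ⌈1905/500⌉ = 4 trucks.
An optimal packing achieves that bound: [361,120] [348,119] [307,108,84] [255,93,57,53] → 4 trucks.
Excess: 5 − 4 = 1.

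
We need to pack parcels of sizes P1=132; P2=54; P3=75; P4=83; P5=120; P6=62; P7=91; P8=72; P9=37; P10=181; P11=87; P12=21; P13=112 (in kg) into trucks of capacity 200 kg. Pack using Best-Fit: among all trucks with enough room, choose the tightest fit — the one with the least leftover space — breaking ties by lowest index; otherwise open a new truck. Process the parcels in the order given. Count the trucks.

6

truck 1: place P1 (132 kg), 68 kg left
truck 1: place P2 (54 kg), 14 kg left
truck 2: place P3 (75 kg), 125 kg left
truck 2: place P4 (83 kg), 42 kg left
truck 3: place P5 (120 kg), 80 kg left
truck 3: place P6 (62 kg), 18 kg left
truck 4: place P7 (91 kg), 109 kg left
truck 4: place P8 (72 kg), 37 kg left
truck 4: place P9 (37 kg), 0 kg left
truck 5: place P10 (181 kg), 19 kg left
truck 6: place P11 (87 kg), 113 kg left
truck 2: place P12 (21 kg), 21 kg left
truck 6: place P13 (112 kg), 1 kg left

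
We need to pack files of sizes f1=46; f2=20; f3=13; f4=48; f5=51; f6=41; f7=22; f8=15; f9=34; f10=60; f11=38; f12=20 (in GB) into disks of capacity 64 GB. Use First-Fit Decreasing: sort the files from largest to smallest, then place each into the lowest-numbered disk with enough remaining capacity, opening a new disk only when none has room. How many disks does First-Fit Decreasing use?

7

Sorted descending: 60, 51, 48, 46, 41, 38, 34, 22, 20, 20, 15, 13.
Put 60 GB in disk 1; 4 GB remain.
Put 51 GB in disk 2; 13 GB remain.
Put 48 GB in disk 3; 16 GB remain.
Put 46 GB in disk 4; 18 GB remain.
Put 41 GB in disk 5; 23 GB remain.
Put 38 GB in disk 6; 26 GB remain.
Put 34 GB in disk 7; 30 GB remain.
Put 22 GB in disk 5; 1 GB remain.
Put 20 GB in disk 6; 6 GB remain.
Put 20 GB in disk 7; 10 GB remain.
Put 15 GB in disk 3; 1 GB remain.
Put 13 GB in disk 2; 0 GB remain.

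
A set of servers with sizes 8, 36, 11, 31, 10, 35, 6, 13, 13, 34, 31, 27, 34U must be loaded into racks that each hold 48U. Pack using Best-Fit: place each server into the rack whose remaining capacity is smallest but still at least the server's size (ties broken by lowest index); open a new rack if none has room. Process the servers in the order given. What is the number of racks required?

8 racks

8U → rack 1 (remaining 40U)
36U → rack 1 (remaining 4U)
11U → rack 2 (remaining 37U)
31U → rack 2 (remaining 6U)
10U → rack 3 (remaining 38U)
35U → rack 3 (remaining 3U)
6U → rack 2 (remaining 0U)
13U → rack 4 (remaining 35U)
13U → rack 4 (remaining 22U)
34U → rack 5 (remaining 14U)
31U → rack 6 (remaining 17U)
27U → rack 7 (remaining 21U)
34U → rack 8 (remaining 14U)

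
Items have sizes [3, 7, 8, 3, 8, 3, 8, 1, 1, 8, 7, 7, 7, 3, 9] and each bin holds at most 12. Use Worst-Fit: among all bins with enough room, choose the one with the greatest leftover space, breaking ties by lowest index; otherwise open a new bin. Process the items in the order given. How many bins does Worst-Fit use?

9 bins

bin 1: place 3, 9 left
bin 1: place 7, 2 left
bin 2: place 8, 4 left
bin 2: place 3, 1 left
bin 3: place 8, 4 left
bin 3: place 3, 1 left
bin 4: place 8, 4 left
bin 4: place 1, 3 left
bin 4: place 1, 2 left
bin 5: place 8, 4 left
bin 6: place 7, 5 left
bin 7: place 7, 5 left
bin 8: place 7, 5 left
bin 6: place 3, 2 left
bin 9: place 9, 3 left
Final bins: [3,7] [8,3] [8,3] [8,1,1] [8] [7,3] [7] [7] [9].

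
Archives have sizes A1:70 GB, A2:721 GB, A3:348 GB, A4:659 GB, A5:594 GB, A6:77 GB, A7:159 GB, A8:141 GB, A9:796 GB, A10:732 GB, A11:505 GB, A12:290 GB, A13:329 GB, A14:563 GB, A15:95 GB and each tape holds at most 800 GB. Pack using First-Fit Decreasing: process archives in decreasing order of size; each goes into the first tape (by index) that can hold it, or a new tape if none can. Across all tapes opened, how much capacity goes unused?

321

Sorted descending: 796, 732, 721, 659, 594, 563, 505, 348, 329, 290, 159, 141, 95, 77, 70.
tape 1: place 796 GB, 4 GB left
tape 2: place 732 GB, 68 GB left
tape 3: place 721 GB, 79 GB left
tape 4: place 659 GB, 141 GB left
tape 5: place 594 GB, 206 GB left
tape 6: place 563 GB, 237 GB left
tape 7: place 505 GB, 295 GB left
tape 8: place 348 GB, 452 GB left
tape 8: place 329 GB, 123 GB left
tape 7: place 290 GB, 5 GB left
tape 5: place 159 GB, 47 GB left
tape 4: place 141 GB, 0 GB left
tape 6: place 95 GB, 142 GB left
tape 3: place 77 GB, 2 GB left
tape 6: place 70 GB, 72 GB left
8 tapes × 800 GB = 6400 GB; used 6079 GB; unused 321 GB.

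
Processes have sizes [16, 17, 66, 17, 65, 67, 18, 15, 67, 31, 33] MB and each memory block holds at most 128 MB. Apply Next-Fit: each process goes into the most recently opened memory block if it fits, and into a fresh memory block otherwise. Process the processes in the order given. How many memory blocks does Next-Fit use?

16 MB → memory block 1 (remaining 112 MB)
17 MB → memory block 1 (remaining 95 MB)
66 MB → memory block 1 (remaining 29 MB)
17 MB → memory block 1 (remaining 12 MB)
65 MB → memory block 2 (remaining 63 MB)
67 MB → memory block 3 (remaining 61 MB)
18 MB → memory block 3 (remaining 43 MB)
15 MB → memory block 3 (remaining 28 MB)
67 MB → memory block 4 (remaining 61 MB)
31 MB → memory block 4 (remaining 30 MB)
33 MB → memory block 5 (remaining 95 MB)
Final memory blocks: [16,17,66,17] [65] [67,18,15] [67,31] [33].

5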